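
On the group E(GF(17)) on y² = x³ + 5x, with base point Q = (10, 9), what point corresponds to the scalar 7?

Double-and-add on 7 = (111)₂. Start with Q = (10, 9) for the leading 1-bit.
double: tangent at (10, 9): λ = (3·10² + 5)/(2·9) ≡ 16/1. 1⁻¹ ≡ 1 (mod 17), so λ ≡ 16·1 ≡ 16.
  x = λ² - 10 - 10 = 256 - 20 ≡ 15; y = λ·(10 - 15) - 9 ≡ 13. → (15, 13)
add Q: (15, 13) + (10, 9). λ = (9 - 13)/(10 - 15) ≡ 13/12 mod 17. 12⁻¹ ≡ 10 (mod 17), so λ ≡ 11.
  x = λ² - 15 - 10 = 121 - 25 ≡ 11; y = λ·(15 - 11) - 13 ≡ 14. → (11, 14)
double: tangent at (11, 14): λ = (3·11² + 5)/(2·14) ≡ 11/11. 11⁻¹ ≡ 14 (mod 17), so λ ≡ 11·14 ≡ 1.
  x = λ² - 11 - 11 = 1 - 22 ≡ 13; y = λ·(11 - 13) - 14 ≡ 1. → (13, 1)
add Q: (13, 1) + (10, 9). λ = (9 - 1)/(10 - 13) ≡ 8/14 mod 17. 14⁻¹ ≡ 11 (mod 17), so λ ≡ 3.
  x = λ² - 13 - 10 = 9 - 23 ≡ 3; y = λ·(13 - 3) - 1 ≡ 12. → (3, 12)

(3, 12)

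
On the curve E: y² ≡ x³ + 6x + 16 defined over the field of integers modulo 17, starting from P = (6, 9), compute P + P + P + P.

(0, 13)

Repeated addition: build up to 4P.
2P: tangent at (6, 9): λ = (3·6² + 6)/(2·9) ≡ 12/1. 1⁻¹ ≡ 1 (mod 17), so λ ≡ 12·1 ≡ 12.
  x = λ² - 6 - 6 = 144 - 12 ≡ 13; y = λ·(6 - 13) - 9 ≡ 9. → (13, 9)
3P: (13, 9) + (6, 9). λ = (9 - 9)/(6 - 13) ≡ 0/10 mod 17. 10⁻¹ ≡ 12 (mod 17), so λ ≡ 0.
  x = λ² - 13 - 6 = 0 - 19 ≡ 15; y = λ·(13 - 15) - 9 ≡ 8. → (15, 8)
4P: (15, 8) + (6, 9). λ = (9 - 8)/(6 - 15) ≡ 1/8 mod 17. 8⁻¹ ≡ 15 (mod 17) since 8·15 = 120 ≡ 1, so λ ≡ 15.
  x = λ² - 15 - 6 = 225 - 21 ≡ 0; y = λ·(15 - 0) - 8 ≡ 13. → (0, 13)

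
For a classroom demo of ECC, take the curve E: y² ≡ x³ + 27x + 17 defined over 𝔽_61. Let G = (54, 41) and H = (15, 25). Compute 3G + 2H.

First 3G:
Repeated addition: build up to 3G.
2G: tangent at (54, 41): λ = (3·54² + 27)/(2·41) ≡ 52/21. 21⁻¹ ≡ 32 (mod 61), so λ ≡ 52·32 ≡ 17.
  x = λ² - 54 - 54 = 289 - 108 ≡ 59; y = λ·(54 - 59) - 41 ≡ 57. → (59, 57)
3G: (59, 57) + (54, 41). λ = (41 - 57)/(54 - 59) ≡ 45/56 mod 61. 56⁻¹ ≡ 12 (mod 61) since 56·12 = 672 ≡ 1, so λ ≡ 52.
  x = λ² - 59 - 54 = 2704 - 113 ≡ 29; y = λ·(59 - 29) - 57 ≡ 39. → (29, 39)
3G = (29, 39).
Next 2H:
Repeated addition: build up to 2H.
2H: tangent at (15, 25): λ = (3·15² + 27)/(2·25) ≡ 31/50. 50⁻¹ ≡ 11 (mod 61) since 50·11 = 550 ≡ 1, so λ ≡ 31·11 ≡ 36.
  x = λ² - 15 - 15 = 1296 - 30 ≡ 46; y = λ·(15 - 46) - 25 ≡ 18. → (46, 18)
2H = (46, 18).
Finally 3G + 2H:
(29, 39) + (46, 18). λ = (18 - 39)/(46 - 29) ≡ 40/17 mod 61. 17⁻¹ ≡ 18 (mod 61), so λ ≡ 49.
  x = λ² - 29 - 46 = 2401 - 75 ≡ 8; y = λ·(29 - 8) - 39 ≡ 14. → (8, 14)

(8, 14)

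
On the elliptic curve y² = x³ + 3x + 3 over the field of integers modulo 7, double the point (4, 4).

tangent at (4, 4): λ = (3·4² + 3)/(2·4) ≡ 2/1. 1⁻¹ ≡ 1 (mod 7), so λ ≡ 2·1 ≡ 2.
  x = λ² - 4 - 4 = 4 - 8 ≡ 3; y = λ·(4 - 3) - 4 ≡ 5. → (3, 5)

(3, 5)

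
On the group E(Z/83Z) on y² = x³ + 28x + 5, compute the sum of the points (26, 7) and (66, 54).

(69, 40)

(26, 7) + (66, 54). λ = (54 - 7)/(66 - 26) ≡ 47/40 mod 83. 40⁻¹ ≡ 27 (mod 83), so λ ≡ 24.
  x = λ² - 26 - 66 = 576 - 92 ≡ 69; y = λ·(26 - 69) - 7 ≡ 40. → (69, 40)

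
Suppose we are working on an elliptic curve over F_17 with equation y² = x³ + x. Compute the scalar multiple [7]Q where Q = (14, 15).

Repeated addition: build up to 7Q.
2Q: tangent at (14, 15): λ = (3·14² + 1)/(2·15) ≡ 11/13. 13⁻¹ ≡ 4 (mod 17) since 13·4 = 52 ≡ 1, so λ ≡ 11·4 ≡ 10.
  x = λ² - 14 - 14 = 100 - 28 ≡ 4; y = λ·(14 - 4) - 15 ≡ 0. → (4, 0)
3Q: (4, 0) + (14, 15). λ = (15 - 0)/(14 - 4) ≡ 15/10 mod 17. 10⁻¹ ≡ 12 (mod 17) since 10·12 = 120 ≡ 1, so λ ≡ 10.
  x = λ² - 4 - 14 = 100 - 18 ≡ 14; y = λ·(4 - 14) - 0 ≡ 2. → (14, 2)
4Q: (14, 2) + (14, 15): same x and y₁ ≡ -y₂, so the sum is O.
5Q: O + (14, 15) = (14, 15) (identity).
6Q: tangent at (14, 15): λ = (3·14² + 1)/(2·15) ≡ 11/13. 13⁻¹ ≡ 4 (mod 17), so λ ≡ 11·4 ≡ 10.
  x = λ² - 14 - 14 = 100 - 28 ≡ 4; y = λ·(14 - 4) - 15 ≡ 0. → (4, 0)
7Q: (4, 0) + (14, 15). λ = (15 - 0)/(14 - 4) ≡ 15/10 mod 17. 10⁻¹ ≡ 12 (mod 17) since 10·12 = 120 ≡ 1, so λ ≡ 10.
  x = λ² - 4 - 14 = 100 - 18 ≡ 14; y = λ·(4 - 14) - 0 ≡ 2. → (14, 2)

(14, 2)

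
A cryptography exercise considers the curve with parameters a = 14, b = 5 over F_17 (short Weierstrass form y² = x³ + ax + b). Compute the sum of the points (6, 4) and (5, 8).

(5, 9)

(6, 4) + (5, 8). λ = (8 - 4)/(5 - 6) ≡ 4/16 mod 17. 16⁻¹ ≡ 16 (mod 17), so λ ≡ 13.
  x = λ² - 6 - 5 = 169 - 11 ≡ 5; y = λ·(6 - 5) - 4 ≡ 9. → (5, 9)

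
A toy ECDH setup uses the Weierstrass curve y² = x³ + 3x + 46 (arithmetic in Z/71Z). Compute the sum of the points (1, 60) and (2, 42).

(37, 20)

(1, 60) + (2, 42). λ = (42 - 60)/(2 - 1) ≡ 53/1 mod 71. 1⁻¹ ≡ 1 (mod 71) since 1·1 = 1 ≡ 1, so λ ≡ 53.
  x = λ² - 1 - 2 = 2809 - 3 ≡ 37; y = λ·(1 - 37) - 60 ≡ 20. → (37, 20)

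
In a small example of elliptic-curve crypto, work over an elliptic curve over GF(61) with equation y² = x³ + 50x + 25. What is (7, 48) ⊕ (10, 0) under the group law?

(56, 4)

(7, 48) + (10, 0). λ = (0 - 48)/(10 - 7) ≡ 13/3 mod 61. 3⁻¹ ≡ 41 (mod 61), so λ ≡ 45.
  x = λ² - 7 - 10 = 2025 - 17 ≡ 56; y = λ·(7 - 56) - 48 ≡ 4. → (56, 4)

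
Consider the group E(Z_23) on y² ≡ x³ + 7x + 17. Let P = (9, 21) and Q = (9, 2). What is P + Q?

The two points share x = 9 and their y-coordinates satisfy 21 + 2 ≡ 0 (mod 23), so they are inverses. Their sum is O.

O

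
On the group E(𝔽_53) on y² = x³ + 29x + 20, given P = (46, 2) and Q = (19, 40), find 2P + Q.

(3, 44)

First 2P:
Repeated addition: build up to 2P.
2P: tangent at (46, 2): λ = (3·46² + 29)/(2·2) ≡ 17/4. 4⁻¹ ≡ 40 (mod 53), so λ ≡ 17·40 ≡ 44.
  x = λ² - 46 - 46 = 1936 - 92 ≡ 42; y = λ·(46 - 42) - 2 ≡ 15. → (42, 15)
2P = (42, 15).
Finally 2P + Q:
(42, 15) + (19, 40). λ = (40 - 15)/(19 - 42) ≡ 25/30 mod 53. 30⁻¹ ≡ 23 (mod 53), so λ ≡ 45.
  x = λ² - 42 - 19 = 2025 - 61 ≡ 3; y = λ·(42 - 3) - 15 ≡ 44. → (3, 44)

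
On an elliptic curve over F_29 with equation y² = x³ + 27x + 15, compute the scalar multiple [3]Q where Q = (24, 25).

(7, 24)

Repeated addition: build up to 3Q.
2Q: tangent at (24, 25): λ = (3·24² + 27)/(2·25) ≡ 15/21. 21⁻¹ ≡ 18 (mod 29), so λ ≡ 15·18 ≡ 9.
  x = λ² - 24 - 24 = 81 - 48 ≡ 4; y = λ·(24 - 4) - 25 ≡ 10. → (4, 10)
3Q: (4, 10) + (24, 25). λ = (25 - 10)/(24 - 4) ≡ 15/20 mod 29. 20⁻¹ ≡ 16 (mod 29), so λ ≡ 8.
  x = λ² - 4 - 24 = 64 - 28 ≡ 7; y = λ·(4 - 7) - 10 ≡ 24. → (7, 24)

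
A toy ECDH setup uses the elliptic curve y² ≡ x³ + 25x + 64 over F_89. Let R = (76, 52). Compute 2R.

tangent at (76, 52): λ = (3·76² + 25)/(2·52) ≡ 87/15. 15⁻¹ ≡ 6 (mod 89), so λ ≡ 87·6 ≡ 77.
  x = λ² - 76 - 76 = 5929 - 152 ≡ 81; y = λ·(76 - 81) - 52 ≡ 8. → (81, 8)

(81, 8)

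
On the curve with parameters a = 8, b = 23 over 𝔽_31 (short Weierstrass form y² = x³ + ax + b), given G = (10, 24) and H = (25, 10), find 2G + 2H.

First 2G:
Repeated addition: build up to 2G.
2G: tangent at (10, 24): λ = (3·10² + 8)/(2·24) ≡ 29/17. 17⁻¹ ≡ 11 (mod 31) since 17·11 = 187 ≡ 1, so λ ≡ 29·11 ≡ 9.
  x = λ² - 10 - 10 = 81 - 20 ≡ 30; y = λ·(10 - 30) - 24 ≡ 13. → (30, 13)
2G = (30, 13).
Next 2H:
Repeated addition: build up to 2H.
2H: tangent at (25, 10): λ = (3·25² + 8)/(2·10) ≡ 23/20. 20⁻¹ ≡ 14 (mod 31) since 20·14 = 280 ≡ 1, so λ ≡ 23·14 ≡ 12.
  x = λ² - 25 - 25 = 144 - 50 ≡ 1; y = λ·(25 - 1) - 10 ≡ 30. → (1, 30)
2H = (1, 30).
Finally 2G + 2H:
(30, 13) + (1, 30). λ = (30 - 13)/(1 - 30) ≡ 17/2 mod 31. 2⁻¹ ≡ 16 (mod 31), so λ ≡ 24.
  x = λ² - 30 - 1 = 576 - 31 ≡ 18; y = λ·(30 - 18) - 13 ≡ 27. → (18, 27)

(18, 27)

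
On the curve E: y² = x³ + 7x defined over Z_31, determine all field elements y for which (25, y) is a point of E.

x³ + 7x + 0 = 15800 ≡ 21 (mod 31).
21 is a non-residue mod 31; no y exists.

none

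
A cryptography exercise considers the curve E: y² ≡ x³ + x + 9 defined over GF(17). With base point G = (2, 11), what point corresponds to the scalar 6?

Double-and-add on 6 = (110)₂. Start with G = (2, 11) for the leading 1-bit.
double: tangent at (2, 11): λ = (3·2² + 1)/(2·11) ≡ 13/5. 5⁻¹ ≡ 7 (mod 17) since 5·7 = 35 ≡ 1, so λ ≡ 13·7 ≡ 6.
  x = λ² - 2 - 2 = 36 - 4 ≡ 15; y = λ·(2 - 15) - 11 ≡ 13. → (15, 13)
add G: (15, 13) + (2, 11). λ = (11 - 13)/(2 - 15) ≡ 15/4 mod 17. 4⁻¹ ≡ 13 (mod 17), so λ ≡ 8.
  x = λ² - 15 - 2 = 64 - 17 ≡ 13; y = λ·(15 - 13) - 13 ≡ 3. → (13, 3)
double: tangent at (13, 3): λ = (3·13² + 1)/(2·3) ≡ 15/6. 6⁻¹ ≡ 3 (mod 17) since 6·3 = 18 ≡ 1, so λ ≡ 15·3 ≡ 11.
  x = λ² - 13 - 13 = 121 - 26 ≡ 10; y = λ·(13 - 10) - 3 ≡ 13. → (10, 13)

(10, 13)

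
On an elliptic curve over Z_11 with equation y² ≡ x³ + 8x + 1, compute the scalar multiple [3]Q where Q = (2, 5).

Repeated addition: build up to 3Q.
2Q: tangent at (2, 5): λ = (3·2² + 8)/(2·5) ≡ 9/10. 10⁻¹ ≡ 10 (mod 11), so λ ≡ 9·10 ≡ 2.
  x = λ² - 2 - 2 = 4 - 4 ≡ 0; y = λ·(2 - 0) - 5 ≡ 10. → (0, 10)
3Q: (0, 10) + (2, 5). λ = (5 - 10)/(2 - 0) ≡ 6/2 mod 11. 2⁻¹ ≡ 6 (mod 11) since 2·6 = 12 ≡ 1, so λ ≡ 3.
  x = λ² - 0 - 2 = 9 - 2 ≡ 7; y = λ·(0 - 7) - 10 ≡ 2. → (7, 2)

(7, 2)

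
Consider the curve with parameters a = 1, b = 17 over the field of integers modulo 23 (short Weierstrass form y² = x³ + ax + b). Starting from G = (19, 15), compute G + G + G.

Repeated addition: build up to 3G.
2G: tangent at (19, 15): λ = (3·19² + 1)/(2·15) ≡ 3/7. 7⁻¹ ≡ 10 (mod 23) since 7·10 = 70 ≡ 1, so λ ≡ 3·10 ≡ 7.
  x = λ² - 19 - 19 = 49 - 38 ≡ 11; y = λ·(19 - 11) - 15 ≡ 18. → (11, 18)
3G: (11, 18) + (19, 15). λ = (15 - 18)/(19 - 11) ≡ 20/8 mod 23. 8⁻¹ ≡ 3 (mod 23), so λ ≡ 14.
  x = λ² - 11 - 19 = 196 - 30 ≡ 5; y = λ·(11 - 5) - 18 ≡ 20. → (5, 20)

(5, 20)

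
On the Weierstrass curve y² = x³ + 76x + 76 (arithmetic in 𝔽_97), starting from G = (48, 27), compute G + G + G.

Repeated addition: build up to 3G.
2G: tangent at (48, 27): λ = (3·48² + 76)/(2·27) ≡ 4/54. 54⁻¹ ≡ 9 (mod 97), so λ ≡ 4·9 ≡ 36.
  x = λ² - 48 - 48 = 1296 - 96 ≡ 36; y = λ·(48 - 36) - 27 ≡ 17. → (36, 17)
3G: (36, 17) + (48, 27). λ = (27 - 17)/(48 - 36) ≡ 10/12 mod 97. 12⁻¹ ≡ 89 (mod 97), so λ ≡ 17.
  x = λ² - 36 - 48 = 289 - 84 ≡ 11; y = λ·(36 - 11) - 17 ≡ 20. → (11, 20)

(11, 20)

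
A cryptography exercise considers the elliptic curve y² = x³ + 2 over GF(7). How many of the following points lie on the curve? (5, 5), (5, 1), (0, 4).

(5, 5): 5² ≡ 4, rhs ≡ 1 → off.
(5, 1): 1² ≡ 1, rhs ≡ 1 → on.
(0, 4): 4² ≡ 2, rhs ≡ 2 → on.

2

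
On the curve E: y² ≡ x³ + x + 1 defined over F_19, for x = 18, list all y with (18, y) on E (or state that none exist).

x³ + 1x + 1 = 5851 ≡ 18 (mod 19).
18 is a non-residue mod 19; no y exists.

none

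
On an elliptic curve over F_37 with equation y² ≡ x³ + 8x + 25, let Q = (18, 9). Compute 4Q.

(29, 2)

Double-and-add on 4 = (100)₂. Start with Q = (18, 9) for the leading 1-bit.
double: tangent at (18, 9): λ = (3·18² + 8)/(2·9) ≡ 18/18. 18⁻¹ ≡ 35 (mod 37), so λ ≡ 18·35 ≡ 1.
  x = λ² - 18 - 18 = 1 - 36 ≡ 2; y = λ·(18 - 2) - 9 ≡ 7. → (2, 7)
double: tangent at (2, 7): λ = (3·2² + 8)/(2·7) ≡ 20/14. 14⁻¹ ≡ 8 (mod 37), so λ ≡ 20·8 ≡ 12.
  x = λ² - 2 - 2 = 144 - 4 ≡ 29; y = λ·(2 - 29) - 7 ≡ 2. → (29, 2)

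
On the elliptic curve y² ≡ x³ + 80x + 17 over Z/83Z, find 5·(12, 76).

Write G = (12, 76).
Repeated addition: build up to 5G.
2G: tangent at (12, 76): λ = (3·12² + 80)/(2·76) ≡ 14/69. 69⁻¹ ≡ 77 (mod 83) since 69·77 = 5313 ≡ 1, so λ ≡ 14·77 ≡ 82.
  x = λ² - 12 - 12 = 6724 - 24 ≡ 60; y = λ·(12 - 60) - 76 ≡ 55. → (60, 55)
3G: (60, 55) + (12, 76). λ = (76 - 55)/(12 - 60) ≡ 21/35 mod 83. 35⁻¹ ≡ 19 (mod 83), so λ ≡ 67.
  x = λ² - 60 - 12 = 4489 - 72 ≡ 18; y = λ·(60 - 18) - 55 ≡ 20. → (18, 20)
4G: (18, 20) + (12, 76). λ = (76 - 20)/(12 - 18) ≡ 56/77 mod 83. 77⁻¹ ≡ 69 (mod 83), so λ ≡ 46.
  x = λ² - 18 - 12 = 2116 - 30 ≡ 11; y = λ·(18 - 11) - 20 ≡ 53. → (11, 53)
5G: (11, 53) + (12, 76). λ = (76 - 53)/(12 - 11) ≡ 23/1 mod 83. 1⁻¹ ≡ 1 (mod 83) since 1·1 = 1 ≡ 1, so λ ≡ 23.
  x = λ² - 11 - 12 = 529 - 23 ≡ 8; y = λ·(11 - 8) - 53 ≡ 16. → (8, 16)

(8, 16)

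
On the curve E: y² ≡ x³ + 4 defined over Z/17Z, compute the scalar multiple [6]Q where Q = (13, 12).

Double-and-add on 6 = (110)₂. Start with Q = (13, 12) for the leading 1-bit.
double: tangent at (13, 12): λ = (3·13² + 0)/(2·12) ≡ 14/7. 7⁻¹ ≡ 5 (mod 17), so λ ≡ 14·5 ≡ 2.
  x = λ² - 13 - 13 = 4 - 26 ≡ 12; y = λ·(13 - 12) - 12 ≡ 7. → (12, 7)
add Q: (12, 7) + (13, 12). λ = (12 - 7)/(13 - 12) ≡ 5/1 mod 17. 1⁻¹ ≡ 1 (mod 17) since 1·1 = 1 ≡ 1, so λ ≡ 5.
  x = λ² - 12 - 13 = 25 - 25 ≡ 0; y = λ·(12 - 0) - 7 ≡ 2. → (0, 2)
double: tangent at (0, 2): λ = (3·0² + 0)/(2·2) ≡ 0/4. 4⁻¹ ≡ 13 (mod 17), so λ ≡ 0·13 ≡ 0.
  x = λ² - 0 - 0 = 0 - 0 ≡ 0; y = λ·(0 - 0) - 2 ≡ 15. → (0, 15)

(0, 15)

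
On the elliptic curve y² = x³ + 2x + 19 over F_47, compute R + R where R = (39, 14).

tangent at (39, 14): λ = (3·39² + 2)/(2·14) ≡ 6/28. 28⁻¹ ≡ 42 (mod 47) since 28·42 = 1176 ≡ 1, so λ ≡ 6·42 ≡ 17.
  x = λ² - 39 - 39 = 289 - 78 ≡ 23; y = λ·(39 - 23) - 14 ≡ 23. → (23, 23)

(23, 23)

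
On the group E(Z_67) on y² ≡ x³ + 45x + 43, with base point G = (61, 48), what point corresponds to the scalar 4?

Double-and-add on 4 = (100)₂. Start with G = (61, 48) for the leading 1-bit.
double: tangent at (61, 48): λ = (3·61² + 45)/(2·48) ≡ 19/29. 29⁻¹ ≡ 37 (mod 67), so λ ≡ 19·37 ≡ 33.
  x = λ² - 61 - 61 = 1089 - 122 ≡ 29; y = λ·(61 - 29) - 48 ≡ 3. → (29, 3)
double: tangent at (29, 3): λ = (3·29² + 45)/(2·3) ≡ 22/6. 6⁻¹ ≡ 56 (mod 67), so λ ≡ 22·56 ≡ 26.
  x = λ² - 29 - 29 = 676 - 58 ≡ 15; y = λ·(29 - 15) - 3 ≡ 26. → (15, 26)

(15, 26)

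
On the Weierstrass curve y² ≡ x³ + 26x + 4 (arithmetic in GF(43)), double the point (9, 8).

(29, 32)

tangent at (9, 8): λ = (3·9² + 26)/(2·8) ≡ 11/16. 16⁻¹ ≡ 35 (mod 43), so λ ≡ 11·35 ≡ 41.
  x = λ² - 9 - 9 = 1681 - 18 ≡ 29; y = λ·(9 - 29) - 8 ≡ 32. → (29, 32)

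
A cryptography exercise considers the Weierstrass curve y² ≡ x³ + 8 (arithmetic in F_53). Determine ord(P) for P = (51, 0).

2P: (51, 0) + (51, 0): same x and y₁ ≡ -y₂, so the sum is O.
2P = O, so the order is 2.

2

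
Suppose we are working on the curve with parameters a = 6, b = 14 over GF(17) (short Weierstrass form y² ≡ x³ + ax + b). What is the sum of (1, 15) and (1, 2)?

O

The two points share x = 1 and their y-coordinates satisfy 15 + 2 ≡ 0 (mod 17), so they are inverses. Their sum is 𝒪.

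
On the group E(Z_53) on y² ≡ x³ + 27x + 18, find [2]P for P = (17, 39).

tangent at (17, 39): λ = (3·17² + 27)/(2·39) ≡ 46/25. 25⁻¹ ≡ 17 (mod 53) since 25·17 = 425 ≡ 1, so λ ≡ 46·17 ≡ 40.
  x = λ² - 17 - 17 = 1600 - 34 ≡ 29; y = λ·(17 - 29) - 39 ≡ 11. → (29, 11)

(29, 11)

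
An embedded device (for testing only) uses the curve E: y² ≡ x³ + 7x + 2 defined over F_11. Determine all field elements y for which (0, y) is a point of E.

x³ + 7x + 2 = 2 ≡ 2 (mod 11).
2 is a non-residue mod 11; no y exists.

none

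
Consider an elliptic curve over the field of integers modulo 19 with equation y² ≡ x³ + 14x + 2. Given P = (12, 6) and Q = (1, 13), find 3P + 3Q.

(13, 14)

First 3P:
Repeated addition: build up to 3P.
2P: tangent at (12, 6): λ = (3·12² + 14)/(2·6) ≡ 9/12. 12⁻¹ ≡ 8 (mod 19), so λ ≡ 9·8 ≡ 15.
  x = λ² - 12 - 12 = 225 - 24 ≡ 11; y = λ·(12 - 11) - 6 ≡ 9. → (11, 9)
3P: (11, 9) + (12, 6). λ = (6 - 9)/(12 - 11) ≡ 16/1 mod 19. 1⁻¹ ≡ 1 (mod 19) since 1·1 = 1 ≡ 1, so λ ≡ 16.
  x = λ² - 11 - 12 = 256 - 23 ≡ 5; y = λ·(11 - 5) - 9 ≡ 11. → (5, 11)
3P = (5, 11).
Next 3Q:
Repeated addition: build up to 3Q.
2Q: tangent at (1, 13): λ = (3·1² + 14)/(2·13) ≡ 17/7. 7⁻¹ ≡ 11 (mod 19) since 7·11 = 77 ≡ 1, so λ ≡ 17·11 ≡ 16.
  x = λ² - 1 - 1 = 256 - 2 ≡ 7; y = λ·(1 - 7) - 13 ≡ 5. → (7, 5)
3Q: (7, 5) + (1, 13). λ = (13 - 5)/(1 - 7) ≡ 8/13 mod 19. 13⁻¹ ≡ 3 (mod 19), so λ ≡ 5.
  x = λ² - 7 - 1 = 25 - 8 ≡ 17; y = λ·(7 - 17) - 5 ≡ 2. → (17, 2)
3Q = (17, 2).
Finally 3P + 3Q:
(5, 11) + (17, 2). λ = (2 - 11)/(17 - 5) ≡ 10/12 mod 19. 12⁻¹ ≡ 8 (mod 19) since 12·8 = 96 ≡ 1, so λ ≡ 4.
  x = λ² - 5 - 17 = 16 - 22 ≡ 13; y = λ·(5 - 13) - 11 ≡ 14. → (13, 14)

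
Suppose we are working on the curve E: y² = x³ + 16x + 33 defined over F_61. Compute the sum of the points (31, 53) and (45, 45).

(4, 10)

(31, 53) + (45, 45). λ = (45 - 53)/(45 - 31) ≡ 53/14 mod 61. 14⁻¹ ≡ 48 (mod 61), so λ ≡ 43.
  x = λ² - 31 - 45 = 1849 - 76 ≡ 4; y = λ·(31 - 4) - 53 ≡ 10. → (4, 10)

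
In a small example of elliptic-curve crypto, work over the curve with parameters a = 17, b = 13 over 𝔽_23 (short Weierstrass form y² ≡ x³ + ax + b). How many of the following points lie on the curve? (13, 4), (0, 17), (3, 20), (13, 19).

(13, 4): 4² ≡ 16, rhs ≡ 16 → on.
(0, 17): 17² ≡ 13, rhs ≡ 13 → on.
(3, 20): 20² ≡ 9, rhs ≡ 22 → off.
(13, 19): 19² ≡ 16, rhs ≡ 16 → on.

3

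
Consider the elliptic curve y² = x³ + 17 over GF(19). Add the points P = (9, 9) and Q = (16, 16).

(14, 5)

(9, 9) + (16, 16). λ = (16 - 9)/(16 - 9) ≡ 7/7 mod 19. 7⁻¹ ≡ 11 (mod 19) since 7·11 = 77 ≡ 1, so λ ≡ 1.
  x = λ² - 9 - 16 = 1 - 25 ≡ 14; y = λ·(9 - 14) - 9 ≡ 5. → (14, 5)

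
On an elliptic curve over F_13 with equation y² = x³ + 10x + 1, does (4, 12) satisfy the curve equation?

yes

y² = 12² ≡ 1; x³ + 10x + 1 = 105 ≡ 1 (mod 13). 1 = 1.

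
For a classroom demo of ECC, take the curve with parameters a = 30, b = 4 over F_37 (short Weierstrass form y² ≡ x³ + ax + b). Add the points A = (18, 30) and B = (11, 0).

(18, 30) + (11, 0). λ = (0 - 30)/(11 - 18) ≡ 7/30 mod 37. 30⁻¹ ≡ 21 (mod 37) since 30·21 = 630 ≡ 1, so λ ≡ 36.
  x = λ² - 18 - 11 = 1296 - 29 ≡ 9; y = λ·(18 - 9) - 30 ≡ 35. → (9, 35)

(9, 35)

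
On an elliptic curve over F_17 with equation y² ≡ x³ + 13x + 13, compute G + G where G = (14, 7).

tangent at (14, 7): λ = (3·14² + 13)/(2·7) ≡ 6/14. 14⁻¹ ≡ 11 (mod 17), so λ ≡ 6·11 ≡ 15.
  x = λ² - 14 - 14 = 225 - 28 ≡ 10; y = λ·(14 - 10) - 7 ≡ 2. → (10, 2)

(10, 2)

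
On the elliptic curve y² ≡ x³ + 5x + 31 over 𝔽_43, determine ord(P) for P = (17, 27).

2P: tangent at (17, 27): λ = (3·17² + 5)/(2·27) ≡ 12/11. 11⁻¹ ≡ 4 (mod 43), so λ ≡ 12·4 ≡ 5.
  x = λ² - 17 - 17 = 25 - 34 ≡ 34; y = λ·(17 - 34) - 27 ≡ 17. → (34, 17)
3P: (34, 17) + (17, 27). λ = (27 - 17)/(17 - 34) ≡ 10/26 mod 43. 26⁻¹ ≡ 5 (mod 43), so λ ≡ 7.
  x = λ² - 34 - 17 = 49 - 51 ≡ 41; y = λ·(34 - 41) - 17 ≡ 20. → (41, 20)
4P: (41, 20) + (17, 27). λ = (27 - 20)/(17 - 41) ≡ 7/19 mod 43. 19⁻¹ ≡ 34 (mod 43) since 19·34 = 646 ≡ 1, so λ ≡ 23.
  x = λ² - 41 - 17 = 529 - 58 ≡ 41; y = λ·(41 - 41) - 20 ≡ 23. → (41, 23)
5P: (41, 23) + (17, 27). λ = (27 - 23)/(17 - 41) ≡ 4/19 mod 43. 19⁻¹ ≡ 34 (mod 43), so λ ≡ 7.
  x = λ² - 41 - 17 = 49 - 58 ≡ 34; y = λ·(41 - 34) - 23 ≡ 26. → (34, 26)
6P: (34, 26) + (17, 27). λ = (27 - 26)/(17 - 34) ≡ 1/26 mod 43. 26⁻¹ ≡ 5 (mod 43) since 26·5 = 130 ≡ 1, so λ ≡ 5.
  x = λ² - 34 - 17 = 25 - 51 ≡ 17; y = λ·(34 - 17) - 26 ≡ 16. → (17, 16)
7P: (17, 16) + (17, 27): same x and y₁ ≡ -y₂, so the sum is O.
7P = O, so the order is 7.

7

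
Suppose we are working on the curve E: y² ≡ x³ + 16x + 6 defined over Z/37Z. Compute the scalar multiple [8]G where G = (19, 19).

(9, 18)

Repeated addition: build up to 8G.
2G: tangent at (19, 19): λ = (3·19² + 16)/(2·19) ≡ 26/1. 1⁻¹ ≡ 1 (mod 37), so λ ≡ 26·1 ≡ 26.
  x = λ² - 19 - 19 = 676 - 38 ≡ 9; y = λ·(19 - 9) - 19 ≡ 19. → (9, 19)
3G: (9, 19) + (19, 19). λ = (19 - 19)/(19 - 9) ≡ 0/10 mod 37. 10⁻¹ ≡ 26 (mod 37), so λ ≡ 0.
  x = λ² - 9 - 19 = 0 - 28 ≡ 9; y = λ·(9 - 9) - 19 ≡ 18. → (9, 18)
4G: (9, 18) + (19, 19). λ = (19 - 18)/(19 - 9) ≡ 1/10 mod 37. 10⁻¹ ≡ 26 (mod 37), so λ ≡ 26.
  x = λ² - 9 - 19 = 676 - 28 ≡ 19; y = λ·(9 - 19) - 18 ≡ 18. → (19, 18)
5G: (19, 18) + (19, 19): same x and y₁ ≡ -y₂, so the sum is O.
6G: O + (19, 19) = (19, 19) (identity).
7G: tangent at (19, 19): λ = (3·19² + 16)/(2·19) ≡ 26/1. 1⁻¹ ≡ 1 (mod 37), so λ ≡ 26·1 ≡ 26.
  x = λ² - 19 - 19 = 676 - 38 ≡ 9; y = λ·(19 - 9) - 19 ≡ 19. → (9, 19)
8G: (9, 19) + (19, 19). λ = (19 - 19)/(19 - 9) ≡ 0/10 mod 37. 10⁻¹ ≡ 26 (mod 37) since 10·26 = 260 ≡ 1, so λ ≡ 0.
  x = λ² - 9 - 19 = 0 - 28 ≡ 9; y = λ·(9 - 9) - 19 ≡ 18. → (9, 18)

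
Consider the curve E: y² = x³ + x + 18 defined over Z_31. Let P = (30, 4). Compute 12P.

Double-and-add on 12 = (1100)₂. Start with P = (30, 4) for the leading 1-bit.
double: tangent at (30, 4): λ = (3·30² + 1)/(2·4) ≡ 4/8. 8⁻¹ ≡ 4 (mod 31) since 8·4 = 32 ≡ 1, so λ ≡ 4·4 ≡ 16.
  x = λ² - 30 - 30 = 256 - 60 ≡ 10; y = λ·(30 - 10) - 4 ≡ 6. → (10, 6)
add P: (10, 6) + (30, 4). λ = (4 - 6)/(30 - 10) ≡ 29/20 mod 31. 20⁻¹ ≡ 14 (mod 31), so λ ≡ 3.
  x = λ² - 10 - 30 = 9 - 40 ≡ 0; y = λ·(10 - 0) - 6 ≡ 24. → (0, 24)
double: tangent at (0, 24): λ = (3·0² + 1)/(2·24) ≡ 1/17. 17⁻¹ ≡ 11 (mod 31), so λ ≡ 1·11 ≡ 11.
  x = λ² - 0 - 0 = 121 - 0 ≡ 28; y = λ·(0 - 28) - 24 ≡ 9. → (28, 9)
double: tangent at (28, 9): λ = (3·28² + 1)/(2·9) ≡ 28/18. 18⁻¹ ≡ 19 (mod 31), so λ ≡ 28·19 ≡ 5.
  x = λ² - 28 - 28 = 25 - 56 ≡ 0; y = λ·(28 - 0) - 9 ≡ 7. → (0, 7)

(0, 7)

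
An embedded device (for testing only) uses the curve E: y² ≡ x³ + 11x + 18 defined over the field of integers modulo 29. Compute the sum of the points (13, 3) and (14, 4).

(13, 3) + (14, 4). λ = (4 - 3)/(14 - 13) ≡ 1/1 mod 29. 1⁻¹ ≡ 1 (mod 29) since 1·1 = 1 ≡ 1, so λ ≡ 1.
  x = λ² - 13 - 14 = 1 - 27 ≡ 3; y = λ·(13 - 3) - 3 ≡ 7. → (3, 7)

(3, 7)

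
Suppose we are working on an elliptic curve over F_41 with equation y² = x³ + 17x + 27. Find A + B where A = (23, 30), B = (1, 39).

(12, 27)

(23, 30) + (1, 39). λ = (39 - 30)/(1 - 23) ≡ 9/19 mod 41. 19⁻¹ ≡ 13 (mod 41), so λ ≡ 35.
  x = λ² - 23 - 1 = 1225 - 24 ≡ 12; y = λ·(23 - 12) - 30 ≡ 27. → (12, 27)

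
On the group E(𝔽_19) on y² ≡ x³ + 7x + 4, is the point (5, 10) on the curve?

y² = 10² ≡ 5; x³ + 7x + 4 = 164 ≡ 12 (mod 19). 5 ≠ 12.

no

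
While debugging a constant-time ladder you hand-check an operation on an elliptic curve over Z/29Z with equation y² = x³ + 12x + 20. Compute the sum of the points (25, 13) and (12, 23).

(25, 13) + (12, 23). λ = (23 - 13)/(12 - 25) ≡ 10/16 mod 29. 16⁻¹ ≡ 20 (mod 29) since 16·20 = 320 ≡ 1, so λ ≡ 26.
  x = λ² - 25 - 12 = 676 - 37 ≡ 1; y = λ·(25 - 1) - 13 ≡ 2. → (1, 2)

(1, 2)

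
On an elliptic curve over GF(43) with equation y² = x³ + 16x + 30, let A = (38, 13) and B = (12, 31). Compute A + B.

(38, 13) + (12, 31). λ = (31 - 13)/(12 - 38) ≡ 18/17 mod 43. 17⁻¹ ≡ 38 (mod 43), so λ ≡ 39.
  x = λ² - 38 - 12 = 1521 - 50 ≡ 9; y = λ·(38 - 9) - 13 ≡ 0. → (9, 0)

(9, 0)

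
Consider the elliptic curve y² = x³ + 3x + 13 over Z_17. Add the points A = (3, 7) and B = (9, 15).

(3, 7) + (9, 15). λ = (15 - 7)/(9 - 3) ≡ 8/6 mod 17. 6⁻¹ ≡ 3 (mod 17) since 6·3 = 18 ≡ 1, so λ ≡ 7.
  x = λ² - 3 - 9 = 49 - 12 ≡ 3; y = λ·(3 - 3) - 7 ≡ 10. → (3, 10)

(3, 10)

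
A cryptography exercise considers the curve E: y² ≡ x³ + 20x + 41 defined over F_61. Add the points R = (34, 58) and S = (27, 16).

(34, 58) + (27, 16). λ = (16 - 58)/(27 - 34) ≡ 19/54 mod 61. 54⁻¹ ≡ 26 (mod 61), so λ ≡ 6.
  x = λ² - 34 - 27 = 36 - 61 ≡ 36; y = λ·(34 - 36) - 58 ≡ 52. → (36, 52)

(36, 52)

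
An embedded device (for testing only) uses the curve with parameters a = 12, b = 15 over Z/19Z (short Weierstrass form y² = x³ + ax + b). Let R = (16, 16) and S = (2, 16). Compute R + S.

(16, 16) + (2, 16). λ = (16 - 16)/(2 - 16) ≡ 0/5 mod 19. 5⁻¹ ≡ 4 (mod 19), so λ ≡ 0.
  x = λ² - 16 - 2 = 0 - 18 ≡ 1; y = λ·(16 - 1) - 16 ≡ 3. → (1, 3)

(1, 3)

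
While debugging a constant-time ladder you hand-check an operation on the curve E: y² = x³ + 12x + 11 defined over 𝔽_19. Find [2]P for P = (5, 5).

(18, 13)

tangent at (5, 5): λ = (3·5² + 12)/(2·5) ≡ 11/10. 10⁻¹ ≡ 2 (mod 19) since 10·2 = 20 ≡ 1, so λ ≡ 11·2 ≡ 3.
  x = λ² - 5 - 5 = 9 - 10 ≡ 18; y = λ·(5 - 18) - 5 ≡ 13. → (18, 13)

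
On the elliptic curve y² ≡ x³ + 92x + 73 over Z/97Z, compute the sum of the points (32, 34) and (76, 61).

(32, 34) + (76, 61). λ = (61 - 34)/(76 - 32) ≡ 27/44 mod 97. 44⁻¹ ≡ 86 (mod 97), so λ ≡ 91.
  x = λ² - 32 - 76 = 8281 - 108 ≡ 25; y = λ·(32 - 25) - 34 ≡ 21. → (25, 21)

(25, 21)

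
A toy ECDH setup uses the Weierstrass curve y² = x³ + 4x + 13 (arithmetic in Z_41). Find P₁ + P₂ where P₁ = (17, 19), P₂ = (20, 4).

(29, 0)

(17, 19) + (20, 4). λ = (4 - 19)/(20 - 17) ≡ 26/3 mod 41. 3⁻¹ ≡ 14 (mod 41), so λ ≡ 36.
  x = λ² - 17 - 20 = 1296 - 37 ≡ 29; y = λ·(17 - 29) - 19 ≡ 0. → (29, 0)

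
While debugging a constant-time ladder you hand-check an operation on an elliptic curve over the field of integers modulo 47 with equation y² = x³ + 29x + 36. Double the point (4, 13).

tangent at (4, 13): λ = (3·4² + 29)/(2·13) ≡ 30/26. 26⁻¹ ≡ 38 (mod 47), so λ ≡ 30·38 ≡ 12.
  x = λ² - 4 - 4 = 144 - 8 ≡ 42; y = λ·(4 - 42) - 13 ≡ 1. → (42, 1)

(42, 1)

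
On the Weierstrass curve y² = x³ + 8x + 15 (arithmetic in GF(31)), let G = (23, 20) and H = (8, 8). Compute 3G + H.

(19, 12)

First 3G:
Repeated addition: build up to 3G.
2G: tangent at (23, 20): λ = (3·23² + 8)/(2·20) ≡ 14/9. 9⁻¹ ≡ 7 (mod 31), so λ ≡ 14·7 ≡ 5.
  x = λ² - 23 - 23 = 25 - 46 ≡ 10; y = λ·(23 - 10) - 20 ≡ 14. → (10, 14)
3G: (10, 14) + (23, 20). λ = (20 - 14)/(23 - 10) ≡ 6/13 mod 31. 13⁻¹ ≡ 12 (mod 31), so λ ≡ 10.
  x = λ² - 10 - 23 = 100 - 33 ≡ 5; y = λ·(10 - 5) - 14 ≡ 5. → (5, 5)
3G = (5, 5).
Finally 3G + H:
(5, 5) + (8, 8). λ = (8 - 5)/(8 - 5) ≡ 3/3 mod 31. 3⁻¹ ≡ 21 (mod 31) since 3·21 = 63 ≡ 1, so λ ≡ 1.
  x = λ² - 5 - 8 = 1 - 13 ≡ 19; y = λ·(5 - 19) - 5 ≡ 12. → (19, 12)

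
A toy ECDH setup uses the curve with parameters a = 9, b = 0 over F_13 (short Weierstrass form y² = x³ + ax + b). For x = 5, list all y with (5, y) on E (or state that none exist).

x³ + 9x + 0 = 170 ≡ 1 (mod 13).
Square roots of 1 mod 13: 1 and 12 (since 1² = 1 ≡ 1).

1, 12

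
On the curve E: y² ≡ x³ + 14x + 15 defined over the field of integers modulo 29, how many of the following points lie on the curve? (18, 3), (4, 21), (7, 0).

(18, 3): 3² ≡ 9, rhs ≡ 9 → on.
(4, 21): 21² ≡ 6, rhs ≡ 19 → off.
(7, 0): 0² ≡ 0, rhs ≡ 21 → off.

1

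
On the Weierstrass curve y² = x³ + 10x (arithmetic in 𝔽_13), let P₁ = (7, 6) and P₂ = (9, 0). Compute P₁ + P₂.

(6, 4)

(7, 6) + (9, 0). λ = (0 - 6)/(9 - 7) ≡ 7/2 mod 13. 2⁻¹ ≡ 7 (mod 13), so λ ≡ 10.
  x = λ² - 7 - 9 = 100 - 16 ≡ 6; y = λ·(7 - 6) - 6 ≡ 4. → (6, 4)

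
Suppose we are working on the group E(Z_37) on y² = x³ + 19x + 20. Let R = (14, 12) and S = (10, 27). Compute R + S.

(14, 12) + (10, 27). λ = (27 - 12)/(10 - 14) ≡ 15/33 mod 37. 33⁻¹ ≡ 9 (mod 37), so λ ≡ 24.
  x = λ² - 14 - 10 = 576 - 24 ≡ 34; y = λ·(14 - 34) - 12 ≡ 26. → (34, 26)

(34, 26)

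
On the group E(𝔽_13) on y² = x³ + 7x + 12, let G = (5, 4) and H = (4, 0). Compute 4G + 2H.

First 4G:
Repeated addition: build up to 4G.
2G: tangent at (5, 4): λ = (3·5² + 7)/(2·4) ≡ 4/8. 8⁻¹ ≡ 5 (mod 13) since 8·5 = 40 ≡ 1, so λ ≡ 4·5 ≡ 7.
  x = λ² - 5 - 5 = 49 - 10 ≡ 0; y = λ·(5 - 0) - 4 ≡ 5. → (0, 5)
3G: (0, 5) + (5, 4). λ = (4 - 5)/(5 - 0) ≡ 12/5 mod 13. 5⁻¹ ≡ 8 (mod 13), so λ ≡ 5.
  x = λ² - 0 - 5 = 25 - 5 ≡ 7; y = λ·(0 - 7) - 5 ≡ 12. → (7, 12)
4G: (7, 12) + (5, 4). λ = (4 - 12)/(5 - 7) ≡ 5/11 mod 13. 11⁻¹ ≡ 6 (mod 13), so λ ≡ 4.
  x = λ² - 7 - 5 = 16 - 12 ≡ 4; y = λ·(7 - 4) - 12 ≡ 0. → (4, 0)
4G = (4, 0).
Next 2H:
Repeated addition: build up to 2H.
2H: (4, 0) + (4, 0): same x and y₁ ≡ -y₂, so the sum is O.
2H = O.
Finally 4G + 2H:
(4, 0) + O = (4, 0) (identity).

(4, 0)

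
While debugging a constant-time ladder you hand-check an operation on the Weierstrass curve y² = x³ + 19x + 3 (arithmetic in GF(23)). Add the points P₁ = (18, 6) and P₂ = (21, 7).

(18, 6) + (21, 7). λ = (7 - 6)/(21 - 18) ≡ 1/3 mod 23. 3⁻¹ ≡ 8 (mod 23) since 3·8 = 24 ≡ 1, so λ ≡ 8.
  x = λ² - 18 - 21 = 64 - 39 ≡ 2; y = λ·(18 - 2) - 6 ≡ 7. → (2, 7)

(2, 7)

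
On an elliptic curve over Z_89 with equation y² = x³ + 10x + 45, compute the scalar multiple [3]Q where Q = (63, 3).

Repeated addition: build up to 3Q.
2Q: tangent at (63, 3): λ = (3·63² + 10)/(2·3) ≡ 80/6. 6⁻¹ ≡ 15 (mod 89), so λ ≡ 80·15 ≡ 43.
  x = λ² - 63 - 63 = 1849 - 126 ≡ 32; y = λ·(63 - 32) - 3 ≡ 84. → (32, 84)
3Q: (32, 84) + (63, 3). λ = (3 - 84)/(63 - 32) ≡ 8/31 mod 89. 31⁻¹ ≡ 23 (mod 89) since 31·23 = 713 ≡ 1, so λ ≡ 6.
  x = λ² - 32 - 63 = 36 - 95 ≡ 30; y = λ·(32 - 30) - 84 ≡ 17. → (30, 17)

(30, 17)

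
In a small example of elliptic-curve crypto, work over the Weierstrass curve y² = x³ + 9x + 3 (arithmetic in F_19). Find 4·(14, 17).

Write Q = (14, 17).
Double-and-add on 4 = (100)₂. Start with Q = (14, 17) for the leading 1-bit.
double: tangent at (14, 17): λ = (3·14² + 9)/(2·17) ≡ 8/15. 15⁻¹ ≡ 14 (mod 19), so λ ≡ 8·14 ≡ 17.
  x = λ² - 14 - 14 = 289 - 28 ≡ 14; y = λ·(14 - 14) - 17 ≡ 2. → (14, 2)
double: tangent at (14, 2): λ = (3·14² + 9)/(2·2) ≡ 8/4. 4⁻¹ ≡ 5 (mod 19) since 4·5 = 20 ≡ 1, so λ ≡ 8·5 ≡ 2.
  x = λ² - 14 - 14 = 4 - 28 ≡ 14; y = λ·(14 - 14) - 2 ≡ 17. → (14, 17)

(14, 17)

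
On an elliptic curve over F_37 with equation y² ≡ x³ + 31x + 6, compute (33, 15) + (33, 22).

O

The two points share x = 33 and their y-coordinates satisfy 15 + 22 ≡ 0 (mod 37), so they are inverses. Their sum is the point at infinity.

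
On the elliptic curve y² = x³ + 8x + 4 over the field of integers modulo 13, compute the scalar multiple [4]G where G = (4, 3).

Double-and-add on 4 = (100)₂. Start with G = (4, 3) for the leading 1-bit.
double: tangent at (4, 3): λ = (3·4² + 8)/(2·3) ≡ 4/6. 6⁻¹ ≡ 11 (mod 13) since 6·11 = 66 ≡ 1, so λ ≡ 4·11 ≡ 5.
  x = λ² - 4 - 4 = 25 - 8 ≡ 4; y = λ·(4 - 4) - 3 ≡ 10. → (4, 10)
double: tangent at (4, 10): λ = (3·4² + 8)/(2·10) ≡ 4/7. 7⁻¹ ≡ 2 (mod 13), so λ ≡ 4·2 ≡ 8.
  x = λ² - 4 - 4 = 64 - 8 ≡ 4; y = λ·(4 - 4) - 10 ≡ 3. → (4, 3)

(4, 3)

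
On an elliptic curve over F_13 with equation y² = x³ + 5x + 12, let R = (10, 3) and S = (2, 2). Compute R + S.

(0, 8)

(10, 3) + (2, 2). λ = (2 - 3)/(2 - 10) ≡ 12/5 mod 13. 5⁻¹ ≡ 8 (mod 13) since 5·8 = 40 ≡ 1, so λ ≡ 5.
  x = λ² - 10 - 2 = 25 - 12 ≡ 0; y = λ·(10 - 0) - 3 ≡ 8. → (0, 8)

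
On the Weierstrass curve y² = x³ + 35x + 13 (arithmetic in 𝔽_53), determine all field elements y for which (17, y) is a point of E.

x³ + 35x + 13 = 5521 ≡ 9 (mod 53).
Square roots of 9 mod 53: 3 and 50 (since 3² = 9 ≡ 9).

3, 50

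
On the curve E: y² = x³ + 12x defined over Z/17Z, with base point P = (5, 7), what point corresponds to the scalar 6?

(9, 15)

Double-and-add on 6 = (110)₂. Start with P = (5, 7) for the leading 1-bit.
double: tangent at (5, 7): λ = (3·5² + 12)/(2·7) ≡ 2/14. 14⁻¹ ≡ 11 (mod 17) since 14·11 = 154 ≡ 1, so λ ≡ 2·11 ≡ 5.
  x = λ² - 5 - 5 = 25 - 10 ≡ 15; y = λ·(5 - 15) - 7 ≡ 11. → (15, 11)
add P: (15, 11) + (5, 7). λ = (7 - 11)/(5 - 15) ≡ 13/7 mod 17. 7⁻¹ ≡ 5 (mod 17) since 7·5 = 35 ≡ 1, so λ ≡ 14.
  x = λ² - 15 - 5 = 196 - 20 ≡ 6; y = λ·(15 - 6) - 11 ≡ 13. → (6, 13)
double: tangent at (6, 13): λ = (3·6² + 12)/(2·13) ≡ 1/9. 9⁻¹ ≡ 2 (mod 17) since 9·2 = 18 ≡ 1, so λ ≡ 1·2 ≡ 2.
  x = λ² - 6 - 6 = 4 - 12 ≡ 9; y = λ·(6 - 9) - 13 ≡ 15. → (9, 15)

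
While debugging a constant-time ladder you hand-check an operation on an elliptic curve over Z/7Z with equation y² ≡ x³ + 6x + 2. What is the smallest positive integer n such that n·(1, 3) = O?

9

2P: tangent at (1, 3): λ = (3·1² + 6)/(2·3) ≡ 2/6. 6⁻¹ ≡ 6 (mod 7) since 6·6 = 36 ≡ 1, so λ ≡ 2·6 ≡ 5.
  x = λ² - 1 - 1 = 25 - 2 ≡ 2; y = λ·(1 - 2) - 3 ≡ 6. → (2, 6)
3P: (2, 6) + (1, 3). λ = (3 - 6)/(1 - 2) ≡ 4/6 mod 7. 6⁻¹ ≡ 6 (mod 7) since 6·6 = 36 ≡ 1, so λ ≡ 3.
  x = λ² - 2 - 1 = 9 - 3 ≡ 6; y = λ·(2 - 6) - 6 ≡ 3. → (6, 3)
4P: (6, 3) + (1, 3). λ = (3 - 3)/(1 - 6) ≡ 0/2 mod 7. 2⁻¹ ≡ 4 (mod 7) since 2·4 = 8 ≡ 1, so λ ≡ 0.
  x = λ² - 6 - 1 = 0 - 7 ≡ 0; y = λ·(6 - 0) - 3 ≡ 4. → (0, 4)
5P: (0, 4) + (1, 3). λ = (3 - 4)/(1 - 0) ≡ 6/1 mod 7. 1⁻¹ ≡ 1 (mod 7), so λ ≡ 6.
  x = λ² - 0 - 1 = 36 - 1 ≡ 0; y = λ·(0 - 0) - 4 ≡ 3. → (0, 3)
6P: (0, 3) + (1, 3). λ = (3 - 3)/(1 - 0) ≡ 0/1 mod 7. 1⁻¹ ≡ 1 (mod 7), so λ ≡ 0.
  x = λ² - 0 - 1 = 0 - 1 ≡ 6; y = λ·(0 - 6) - 3 ≡ 4. → (6, 4)
7P: (6, 4) + (1, 3). λ = (3 - 4)/(1 - 6) ≡ 6/2 mod 7. 2⁻¹ ≡ 4 (mod 7), so λ ≡ 3.
  x = λ² - 6 - 1 = 9 - 7 ≡ 2; y = λ·(6 - 2) - 4 ≡ 1. → (2, 1)
8P: (2, 1) + (1, 3). λ = (3 - 1)/(1 - 2) ≡ 2/6 mod 7. 6⁻¹ ≡ 6 (mod 7), so λ ≡ 5.
  x = λ² - 2 - 1 = 25 - 3 ≡ 1; y = λ·(2 - 1) - 1 ≡ 4. → (1, 4)
9P: (1, 4) + (1, 3): same x and y₁ ≡ -y₂, so the sum is O.
9P = O, so the order is 9.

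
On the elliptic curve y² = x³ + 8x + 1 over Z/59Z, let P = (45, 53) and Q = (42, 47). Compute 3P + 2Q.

First 3P:
Repeated addition: build up to 3P.
2P: tangent at (45, 53): λ = (3·45² + 8)/(2·53) ≡ 6/47. 47⁻¹ ≡ 54 (mod 59) since 47·54 = 2538 ≡ 1, so λ ≡ 6·54 ≡ 29.
  x = λ² - 45 - 45 = 841 - 90 ≡ 43; y = λ·(45 - 43) - 53 ≡ 5. → (43, 5)
3P: (43, 5) + (45, 53). λ = (53 - 5)/(45 - 43) ≡ 48/2 mod 59. 2⁻¹ ≡ 30 (mod 59), so λ ≡ 24.
  x = λ² - 43 - 45 = 576 - 88 ≡ 16; y = λ·(43 - 16) - 5 ≡ 53. → (16, 53)
3P = (16, 53).
Next 2Q:
Repeated addition: build up to 2Q.
2Q: tangent at (42, 47): λ = (3·42² + 8)/(2·47) ≡ 49/35. 35⁻¹ ≡ 27 (mod 59) since 35·27 = 945 ≡ 1, so λ ≡ 49·27 ≡ 25.
  x = λ² - 42 - 42 = 625 - 84 ≡ 10; y = λ·(42 - 10) - 47 ≡ 45. → (10, 45)
2Q = (10, 45).
Finally 3P + 2Q:
(16, 53) + (10, 45). λ = (45 - 53)/(10 - 16) ≡ 51/53 mod 59. 53⁻¹ ≡ 49 (mod 59), so λ ≡ 21.
  x = λ² - 16 - 10 = 441 - 26 ≡ 2; y = λ·(16 - 2) - 53 ≡ 5. → (2, 5)

(2, 5)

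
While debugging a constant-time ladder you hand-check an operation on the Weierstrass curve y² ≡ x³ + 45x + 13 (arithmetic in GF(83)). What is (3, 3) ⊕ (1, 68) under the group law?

(3, 3) + (1, 68). λ = (68 - 3)/(1 - 3) ≡ 65/81 mod 83. 81⁻¹ ≡ 41 (mod 83) since 81·41 = 3321 ≡ 1, so λ ≡ 9.
  x = λ² - 3 - 1 = 81 - 4 ≡ 77; y = λ·(3 - 77) - 3 ≡ 78. → (77, 78)

(77, 78)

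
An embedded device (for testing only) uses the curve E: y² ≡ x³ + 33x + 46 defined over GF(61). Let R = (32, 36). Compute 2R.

(22, 14)

tangent at (32, 36): λ = (3·32² + 33)/(2·36) ≡ 55/11. 11⁻¹ ≡ 50 (mod 61) since 11·50 = 550 ≡ 1, so λ ≡ 55·50 ≡ 5.
  x = λ² - 32 - 32 = 25 - 64 ≡ 22; y = λ·(32 - 22) - 36 ≡ 14. → (22, 14)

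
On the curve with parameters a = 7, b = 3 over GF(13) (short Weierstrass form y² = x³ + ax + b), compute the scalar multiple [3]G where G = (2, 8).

Repeated addition: build up to 3G.
2G: tangent at (2, 8): λ = (3·2² + 7)/(2·8) ≡ 6/3. 3⁻¹ ≡ 9 (mod 13), so λ ≡ 6·9 ≡ 2.
  x = λ² - 2 - 2 = 4 - 4 ≡ 0; y = λ·(2 - 0) - 8 ≡ 9. → (0, 9)
3G: (0, 9) + (2, 8). λ = (8 - 9)/(2 - 0) ≡ 12/2 mod 13. 2⁻¹ ≡ 7 (mod 13), so λ ≡ 6.
  x = λ² - 0 - 2 = 36 - 2 ≡ 8; y = λ·(0 - 8) - 9 ≡ 8. → (8, 8)

(8, 8)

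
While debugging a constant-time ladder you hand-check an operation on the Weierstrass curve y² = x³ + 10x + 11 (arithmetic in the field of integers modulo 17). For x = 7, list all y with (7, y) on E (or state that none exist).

4, 13

x³ + 10x + 11 = 424 ≡ 16 (mod 17).
Square roots of 16 mod 17: 4 and 13 (since 4² = 16 ≡ 16).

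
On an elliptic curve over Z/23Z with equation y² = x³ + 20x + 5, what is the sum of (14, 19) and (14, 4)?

The two points share x = 14 and their y-coordinates satisfy 19 + 4 ≡ 0 (mod 23), so they are inverses. Their sum is the point at infinity.

O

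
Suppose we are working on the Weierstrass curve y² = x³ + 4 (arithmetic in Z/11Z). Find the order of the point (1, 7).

12

2P: tangent at (1, 7): λ = (3·1² + 0)/(2·7) ≡ 3/3. 3⁻¹ ≡ 4 (mod 11), so λ ≡ 3·4 ≡ 1.
  x = λ² - 1 - 1 = 1 - 2 ≡ 10; y = λ·(1 - 10) - 7 ≡ 6. → (10, 6)
3P: (10, 6) + (1, 7). λ = (7 - 6)/(1 - 10) ≡ 1/2 mod 11. 2⁻¹ ≡ 6 (mod 11), so λ ≡ 6.
  x = λ² - 10 - 1 = 36 - 11 ≡ 3; y = λ·(10 - 3) - 6 ≡ 3. → (3, 3)
4P: (3, 3) + (1, 7). λ = (7 - 3)/(1 - 3) ≡ 4/9 mod 11. 9⁻¹ ≡ 5 (mod 11) since 9·5 = 45 ≡ 1, so λ ≡ 9.
  x = λ² - 3 - 1 = 81 - 4 ≡ 0; y = λ·(3 - 0) - 3 ≡ 2. → (0, 2)
5P: (0, 2) + (1, 7). λ = (7 - 2)/(1 - 0) ≡ 5/1 mod 11. 1⁻¹ ≡ 1 (mod 11) since 1·1 = 1 ≡ 1, so λ ≡ 5.
  x = λ² - 0 - 1 = 25 - 1 ≡ 2; y = λ·(0 - 2) - 2 ≡ 10. → (2, 10)
6P: (2, 10) + (1, 7). λ = (7 - 10)/(1 - 2) ≡ 8/10 mod 11. 10⁻¹ ≡ 10 (mod 11) since 10·10 = 100 ≡ 1, so λ ≡ 3.
  x = λ² - 2 - 1 = 9 - 3 ≡ 6; y = λ·(2 - 6) - 10 ≡ 0. → (6, 0)
7P: (6, 0) + (1, 7). λ = (7 - 0)/(1 - 6) ≡ 7/6 mod 11. 6⁻¹ ≡ 2 (mod 11) since 6·2 = 12 ≡ 1, so λ ≡ 3.
  x = λ² - 6 - 1 = 9 - 7 ≡ 2; y = λ·(6 - 2) - 0 ≡ 1. → (2, 1)
8P: (2, 1) + (1, 7). λ = (7 - 1)/(1 - 2) ≡ 6/10 mod 11. 10⁻¹ ≡ 10 (mod 11), so λ ≡ 5.
  x = λ² - 2 - 1 = 25 - 3 ≡ 0; y = λ·(2 - 0) - 1 ≡ 9. → (0, 9)
9P: (0, 9) + (1, 7). λ = (7 - 9)/(1 - 0) ≡ 9/1 mod 11. 1⁻¹ ≡ 1 (mod 11), so λ ≡ 9.
  x = λ² - 0 - 1 = 81 - 1 ≡ 3; y = λ·(0 - 3) - 9 ≡ 8. → (3, 8)
10P: (3, 8) + (1, 7). λ = (7 - 8)/(1 - 3) ≡ 10/9 mod 11. 9⁻¹ ≡ 5 (mod 11), so λ ≡ 6.
  x = λ² - 3 - 1 = 36 - 4 ≡ 10; y = λ·(3 - 10) - 8 ≡ 5. → (10, 5)
11P: (10, 5) + (1, 7). λ = (7 - 5)/(1 - 10) ≡ 2/2 mod 11. 2⁻¹ ≡ 6 (mod 11) since 2·6 = 12 ≡ 1, so λ ≡ 1.
  x = λ² - 10 - 1 = 1 - 11 ≡ 1; y = λ·(10 - 1) - 5 ≡ 4. → (1, 4)
12P: (1, 4) + (1, 7): same x and y₁ ≡ -y₂, so the sum is the point at infinity.
12P = the point at infinity, so the order is 12.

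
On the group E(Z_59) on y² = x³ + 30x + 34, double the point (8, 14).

tangent at (8, 14): λ = (3·8² + 30)/(2·14) ≡ 45/28. 28⁻¹ ≡ 19 (mod 59), so λ ≡ 45·19 ≡ 29.
  x = λ² - 8 - 8 = 841 - 16 ≡ 58; y = λ·(8 - 58) - 14 ≡ 11. → (58, 11)

(58, 11)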